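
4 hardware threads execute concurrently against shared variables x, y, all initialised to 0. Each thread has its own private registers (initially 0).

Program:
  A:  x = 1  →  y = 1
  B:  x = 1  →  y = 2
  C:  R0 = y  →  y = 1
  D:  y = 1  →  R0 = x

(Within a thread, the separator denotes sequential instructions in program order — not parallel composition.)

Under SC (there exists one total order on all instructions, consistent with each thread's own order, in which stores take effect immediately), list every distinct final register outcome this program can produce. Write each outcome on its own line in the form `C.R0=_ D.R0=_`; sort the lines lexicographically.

C.R0=0 D.R0=0
C.R0=0 D.R0=1
C.R0=1 D.R0=0
C.R0=1 D.R0=1
C.R0=2 D.R0=0
C.R0=2 D.R0=1

outcome vector order: (C.R0,D.R0)
|SC outcomes| = 6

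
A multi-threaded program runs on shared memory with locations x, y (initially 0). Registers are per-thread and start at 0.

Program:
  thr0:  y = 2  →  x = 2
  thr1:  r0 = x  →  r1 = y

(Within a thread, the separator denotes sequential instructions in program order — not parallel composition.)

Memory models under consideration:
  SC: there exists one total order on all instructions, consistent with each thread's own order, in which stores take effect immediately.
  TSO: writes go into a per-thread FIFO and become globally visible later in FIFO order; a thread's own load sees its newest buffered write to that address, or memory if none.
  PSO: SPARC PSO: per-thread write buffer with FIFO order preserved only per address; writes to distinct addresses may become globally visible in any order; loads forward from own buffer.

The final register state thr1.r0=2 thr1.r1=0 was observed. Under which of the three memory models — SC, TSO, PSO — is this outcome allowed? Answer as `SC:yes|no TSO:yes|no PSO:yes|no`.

SC:no TSO:no PSO:yes

outcome vector order: (thr1.r0,thr1.r1)
under SC → <0 0>; <0 2>; <2 2>
under TSO → <0 0>; <0 2>; <2 2>
under PSO → <0 0>; <0 2>; <2 0>; <2 2>
target <2 0> ∈ {PSO}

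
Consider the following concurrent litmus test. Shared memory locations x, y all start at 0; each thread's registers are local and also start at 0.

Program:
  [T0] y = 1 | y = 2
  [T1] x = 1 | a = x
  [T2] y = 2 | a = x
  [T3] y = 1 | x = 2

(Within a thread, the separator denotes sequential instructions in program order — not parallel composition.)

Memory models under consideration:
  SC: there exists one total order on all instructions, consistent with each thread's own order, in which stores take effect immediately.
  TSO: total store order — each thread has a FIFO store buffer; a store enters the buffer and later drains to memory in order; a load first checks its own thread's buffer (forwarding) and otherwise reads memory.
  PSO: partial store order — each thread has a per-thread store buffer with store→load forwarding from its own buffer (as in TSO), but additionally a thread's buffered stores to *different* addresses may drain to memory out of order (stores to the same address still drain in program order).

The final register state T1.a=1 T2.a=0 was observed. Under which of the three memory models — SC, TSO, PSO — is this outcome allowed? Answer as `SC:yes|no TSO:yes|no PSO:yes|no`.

SC:yes TSO:yes PSO:yes

outcome vector order: (T1.a,T2.a)
[SC] allowed = {1/0; 1/1; 1/2; 2/0; 2/1; 2/2}
[TSO] allowed = {1/0; 1/1; 1/2; 2/0; 2/1; 2/2}
[PSO] allowed = {1/0; 1/1; 1/2; 2/0; 2/1; 2/2}
target 1/0 ∈ {SC,TSO,PSO}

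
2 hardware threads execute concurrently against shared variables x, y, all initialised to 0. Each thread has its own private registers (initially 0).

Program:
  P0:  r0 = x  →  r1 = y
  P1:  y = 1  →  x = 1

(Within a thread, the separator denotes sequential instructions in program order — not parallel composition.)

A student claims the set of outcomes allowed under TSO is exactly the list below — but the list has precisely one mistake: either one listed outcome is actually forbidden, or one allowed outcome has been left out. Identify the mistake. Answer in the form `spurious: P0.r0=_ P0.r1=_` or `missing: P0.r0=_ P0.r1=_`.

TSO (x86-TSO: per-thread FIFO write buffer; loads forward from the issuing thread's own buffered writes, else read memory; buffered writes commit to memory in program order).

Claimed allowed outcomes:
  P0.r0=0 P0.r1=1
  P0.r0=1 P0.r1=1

missing: P0.r0=0 P0.r1=0

outcome vector order: (P0.r0,P0.r1)
TSO (3): (0,0), (0,1), (1,1)
TSO∖claimed = {(0,0)}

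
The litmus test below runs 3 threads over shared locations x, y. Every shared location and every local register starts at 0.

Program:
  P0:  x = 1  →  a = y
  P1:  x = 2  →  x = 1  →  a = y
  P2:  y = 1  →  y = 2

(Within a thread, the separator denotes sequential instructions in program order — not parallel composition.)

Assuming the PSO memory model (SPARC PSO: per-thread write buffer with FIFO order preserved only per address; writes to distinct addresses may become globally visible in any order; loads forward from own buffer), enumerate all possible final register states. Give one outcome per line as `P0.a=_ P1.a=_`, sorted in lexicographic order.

P0.a=0 P1.a=0
P0.a=0 P1.a=1
P0.a=0 P1.a=2
P0.a=1 P1.a=0
P0.a=1 P1.a=1
P0.a=1 P1.a=2
P0.a=2 P1.a=0
P0.a=2 P1.a=1
P0.a=2 P1.a=2

outcome vector order: (P0.a,P1.a)
|PSO outcomes| = 9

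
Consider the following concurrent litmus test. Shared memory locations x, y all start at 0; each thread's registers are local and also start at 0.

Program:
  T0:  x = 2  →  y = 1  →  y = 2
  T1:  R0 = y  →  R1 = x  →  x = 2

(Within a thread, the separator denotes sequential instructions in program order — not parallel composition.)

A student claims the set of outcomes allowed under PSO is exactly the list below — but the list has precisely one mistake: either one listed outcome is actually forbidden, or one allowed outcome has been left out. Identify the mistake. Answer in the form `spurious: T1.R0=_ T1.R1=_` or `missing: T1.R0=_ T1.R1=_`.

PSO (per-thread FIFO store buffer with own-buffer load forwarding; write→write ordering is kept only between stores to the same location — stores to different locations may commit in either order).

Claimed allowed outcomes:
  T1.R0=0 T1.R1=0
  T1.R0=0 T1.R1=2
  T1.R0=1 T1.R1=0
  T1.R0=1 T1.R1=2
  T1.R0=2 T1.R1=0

missing: T1.R0=2 T1.R1=2

outcome vector order: (T1.R0,T1.R1)
PSO (6): 00 02 10 12 20 22
PSO∖claimed = {22}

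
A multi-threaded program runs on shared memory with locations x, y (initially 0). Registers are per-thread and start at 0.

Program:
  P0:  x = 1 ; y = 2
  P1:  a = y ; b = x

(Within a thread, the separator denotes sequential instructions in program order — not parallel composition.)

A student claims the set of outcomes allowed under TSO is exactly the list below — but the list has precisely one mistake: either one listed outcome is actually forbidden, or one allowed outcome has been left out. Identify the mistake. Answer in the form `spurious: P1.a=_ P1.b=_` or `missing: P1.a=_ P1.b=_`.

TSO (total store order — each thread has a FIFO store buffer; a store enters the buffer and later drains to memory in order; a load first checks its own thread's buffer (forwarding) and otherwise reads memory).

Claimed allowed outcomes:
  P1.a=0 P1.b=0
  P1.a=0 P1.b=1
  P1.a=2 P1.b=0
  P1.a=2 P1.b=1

spurious: P1.a=2 P1.b=0

outcome vector order: (P1.a,P1.b)
TSO: 3 outcomes — {0/0; 0/1; 2/1}
claimed∖TSO = {2/0}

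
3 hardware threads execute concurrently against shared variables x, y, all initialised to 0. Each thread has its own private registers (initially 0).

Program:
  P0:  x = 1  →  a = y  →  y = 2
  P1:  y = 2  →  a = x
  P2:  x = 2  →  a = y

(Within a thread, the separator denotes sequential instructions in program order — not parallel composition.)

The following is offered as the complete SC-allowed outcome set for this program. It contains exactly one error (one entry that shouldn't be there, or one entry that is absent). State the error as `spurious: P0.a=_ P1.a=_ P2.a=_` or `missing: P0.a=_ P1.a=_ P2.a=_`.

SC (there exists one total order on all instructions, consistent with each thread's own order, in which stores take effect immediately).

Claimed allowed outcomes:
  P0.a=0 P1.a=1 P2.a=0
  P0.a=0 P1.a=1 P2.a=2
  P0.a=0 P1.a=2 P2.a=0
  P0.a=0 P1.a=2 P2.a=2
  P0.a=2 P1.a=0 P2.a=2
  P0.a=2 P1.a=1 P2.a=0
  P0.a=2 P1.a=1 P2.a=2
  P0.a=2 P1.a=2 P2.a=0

missing: P0.a=2 P1.a=2 P2.a=2

outcome vector order: (P0.a,P1.a,P2.a)
under SC → (0,1,0); (0,1,2); (0,2,0); (0,2,2); (2,0,2); (2,1,0); (2,1,2); (2,2,0); (2,2,2)
SC∖claimed = {(2,2,2)}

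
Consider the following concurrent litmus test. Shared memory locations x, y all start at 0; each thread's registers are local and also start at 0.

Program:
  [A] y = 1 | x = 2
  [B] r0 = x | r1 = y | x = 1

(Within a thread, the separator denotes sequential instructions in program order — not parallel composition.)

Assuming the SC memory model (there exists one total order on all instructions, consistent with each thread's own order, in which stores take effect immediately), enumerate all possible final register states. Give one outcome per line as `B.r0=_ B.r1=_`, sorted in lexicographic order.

outcome vector order: (B.r0,B.r1)
|SC outcomes| = 3

B.r0=0 B.r1=0
B.r0=0 B.r1=1
B.r0=2 B.r1=1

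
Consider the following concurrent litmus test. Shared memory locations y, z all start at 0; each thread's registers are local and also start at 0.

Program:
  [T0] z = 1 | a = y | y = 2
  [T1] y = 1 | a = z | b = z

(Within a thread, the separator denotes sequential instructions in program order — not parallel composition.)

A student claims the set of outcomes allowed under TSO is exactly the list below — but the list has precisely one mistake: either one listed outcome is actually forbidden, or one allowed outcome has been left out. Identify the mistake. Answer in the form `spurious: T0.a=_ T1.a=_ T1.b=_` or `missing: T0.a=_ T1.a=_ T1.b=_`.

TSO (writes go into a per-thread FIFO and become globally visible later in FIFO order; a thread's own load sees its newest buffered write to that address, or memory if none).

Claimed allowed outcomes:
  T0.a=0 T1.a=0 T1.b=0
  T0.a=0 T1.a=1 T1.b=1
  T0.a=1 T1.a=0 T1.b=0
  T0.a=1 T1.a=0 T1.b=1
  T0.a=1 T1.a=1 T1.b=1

missing: T0.a=0 T1.a=0 T1.b=1

outcome vector order: (T0.a,T1.a,T1.b)
TSO (6): <0 0 0> <0 0 1> <0 1 1> <1 0 0> <1 0 1> <1 1 1>
TSO∖claimed = {<0 0 1>}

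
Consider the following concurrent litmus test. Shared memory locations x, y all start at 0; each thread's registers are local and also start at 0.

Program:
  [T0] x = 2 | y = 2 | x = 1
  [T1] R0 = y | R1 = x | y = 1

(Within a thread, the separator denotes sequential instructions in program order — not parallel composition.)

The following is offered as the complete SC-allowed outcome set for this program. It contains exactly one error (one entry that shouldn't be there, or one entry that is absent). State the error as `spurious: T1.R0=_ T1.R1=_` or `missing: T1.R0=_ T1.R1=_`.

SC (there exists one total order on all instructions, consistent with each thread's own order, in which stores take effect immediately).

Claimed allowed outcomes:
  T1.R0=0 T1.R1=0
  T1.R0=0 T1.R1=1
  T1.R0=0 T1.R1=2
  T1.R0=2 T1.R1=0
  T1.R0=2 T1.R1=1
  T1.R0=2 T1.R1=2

outcome vector order: (T1.R0,T1.R1)
[SC] allowed = {00 01 02 21 22}
claimed∖SC = {20}

spurious: T1.R0=2 T1.R1=0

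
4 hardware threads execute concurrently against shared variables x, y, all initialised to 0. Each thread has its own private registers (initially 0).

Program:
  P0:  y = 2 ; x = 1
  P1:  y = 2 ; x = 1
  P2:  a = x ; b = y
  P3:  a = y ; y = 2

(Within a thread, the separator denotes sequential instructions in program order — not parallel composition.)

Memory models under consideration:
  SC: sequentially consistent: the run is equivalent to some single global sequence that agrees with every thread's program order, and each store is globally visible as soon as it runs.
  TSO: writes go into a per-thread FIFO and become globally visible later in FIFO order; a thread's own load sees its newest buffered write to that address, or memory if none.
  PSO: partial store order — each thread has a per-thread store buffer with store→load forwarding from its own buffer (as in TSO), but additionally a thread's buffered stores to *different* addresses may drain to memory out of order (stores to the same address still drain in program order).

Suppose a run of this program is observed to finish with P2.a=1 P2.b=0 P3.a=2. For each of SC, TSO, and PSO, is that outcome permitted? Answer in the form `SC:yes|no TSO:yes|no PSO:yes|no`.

outcome vector order: (P2.a,P2.b,P3.a)
[SC] allowed = {<0 0 0>; <0 0 2>; <0 2 0>; <0 2 2>; <1 2 0>; <1 2 2>}
[TSO] allowed = {<0 0 0>; <0 0 2>; <0 2 0>; <0 2 2>; <1 2 0>; <1 2 2>}
[PSO] allowed = {<0 0 0>; <0 0 2>; <0 2 0>; <0 2 2>; <1 0 0>; <1 0 2>; <1 2 0>; <1 2 2>}
target <1 0 2> ∈ {PSO}

SC:no TSO:no PSO:yes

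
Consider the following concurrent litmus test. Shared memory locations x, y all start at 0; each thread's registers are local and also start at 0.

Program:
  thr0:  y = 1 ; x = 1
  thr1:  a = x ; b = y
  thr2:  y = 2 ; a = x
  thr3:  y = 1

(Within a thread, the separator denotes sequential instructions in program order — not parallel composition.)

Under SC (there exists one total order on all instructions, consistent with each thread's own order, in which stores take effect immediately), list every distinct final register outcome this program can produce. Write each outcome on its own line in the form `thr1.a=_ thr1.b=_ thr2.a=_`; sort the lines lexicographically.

outcome vector order: (thr1.a,thr1.b,thr2.a)
|SC outcomes| = 10

thr1.a=0 thr1.b=0 thr2.a=0
thr1.a=0 thr1.b=0 thr2.a=1
thr1.a=0 thr1.b=1 thr2.a=0
thr1.a=0 thr1.b=1 thr2.a=1
thr1.a=0 thr1.b=2 thr2.a=0
thr1.a=0 thr1.b=2 thr2.a=1
thr1.a=1 thr1.b=1 thr2.a=0
thr1.a=1 thr1.b=1 thr2.a=1
thr1.a=1 thr1.b=2 thr2.a=0
thr1.a=1 thr1.b=2 thr2.a=1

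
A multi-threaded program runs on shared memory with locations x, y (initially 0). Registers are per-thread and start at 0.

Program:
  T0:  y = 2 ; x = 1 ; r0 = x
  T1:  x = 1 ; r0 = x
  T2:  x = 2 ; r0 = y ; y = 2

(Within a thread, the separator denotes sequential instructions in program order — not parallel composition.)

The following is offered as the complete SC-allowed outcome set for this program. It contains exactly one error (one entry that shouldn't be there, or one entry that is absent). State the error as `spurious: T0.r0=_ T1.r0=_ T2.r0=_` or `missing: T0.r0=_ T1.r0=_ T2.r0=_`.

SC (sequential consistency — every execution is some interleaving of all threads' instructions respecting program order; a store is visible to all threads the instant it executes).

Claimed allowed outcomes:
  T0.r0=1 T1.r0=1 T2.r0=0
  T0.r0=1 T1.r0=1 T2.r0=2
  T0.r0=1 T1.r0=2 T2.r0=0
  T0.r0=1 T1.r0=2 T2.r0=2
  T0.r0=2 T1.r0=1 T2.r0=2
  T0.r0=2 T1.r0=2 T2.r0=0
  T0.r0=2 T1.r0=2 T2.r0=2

spurious: T0.r0=2 T1.r0=2 T2.r0=0

outcome vector order: (T0.r0,T1.r0,T2.r0)
SC (6): 110 112 120 122 212 222
claimed∖SC = {220}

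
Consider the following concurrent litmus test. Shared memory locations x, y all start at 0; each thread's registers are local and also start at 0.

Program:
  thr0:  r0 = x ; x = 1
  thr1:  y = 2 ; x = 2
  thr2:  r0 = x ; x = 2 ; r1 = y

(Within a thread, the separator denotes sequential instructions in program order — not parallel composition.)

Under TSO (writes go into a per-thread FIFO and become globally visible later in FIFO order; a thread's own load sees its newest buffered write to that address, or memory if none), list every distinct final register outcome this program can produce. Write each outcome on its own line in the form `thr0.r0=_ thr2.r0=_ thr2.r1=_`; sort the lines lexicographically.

outcome vector order: (thr0.r0,thr2.r0,thr2.r1)
|TSO outcomes| = 9

thr0.r0=0 thr2.r0=0 thr2.r1=0
thr0.r0=0 thr2.r0=0 thr2.r1=2
thr0.r0=0 thr2.r0=1 thr2.r1=0
thr0.r0=0 thr2.r0=1 thr2.r1=2
thr0.r0=0 thr2.r0=2 thr2.r1=2
thr0.r0=2 thr2.r0=0 thr2.r1=0
thr0.r0=2 thr2.r0=0 thr2.r1=2
thr0.r0=2 thr2.r0=1 thr2.r1=2
thr0.r0=2 thr2.r0=2 thr2.r1=2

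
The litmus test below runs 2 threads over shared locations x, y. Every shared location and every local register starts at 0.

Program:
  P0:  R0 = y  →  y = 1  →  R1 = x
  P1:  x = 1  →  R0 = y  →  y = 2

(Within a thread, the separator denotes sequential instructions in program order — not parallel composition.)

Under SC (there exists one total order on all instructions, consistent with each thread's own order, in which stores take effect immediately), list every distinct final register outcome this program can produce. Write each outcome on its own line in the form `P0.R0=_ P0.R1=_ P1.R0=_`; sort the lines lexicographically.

P0.R0=0 P0.R1=0 P1.R0=1
P0.R0=0 P0.R1=1 P1.R0=0
P0.R0=0 P0.R1=1 P1.R0=1
P0.R0=2 P0.R1=1 P1.R0=0

outcome vector order: (P0.R0,P0.R1,P1.R0)
|SC outcomes| = 4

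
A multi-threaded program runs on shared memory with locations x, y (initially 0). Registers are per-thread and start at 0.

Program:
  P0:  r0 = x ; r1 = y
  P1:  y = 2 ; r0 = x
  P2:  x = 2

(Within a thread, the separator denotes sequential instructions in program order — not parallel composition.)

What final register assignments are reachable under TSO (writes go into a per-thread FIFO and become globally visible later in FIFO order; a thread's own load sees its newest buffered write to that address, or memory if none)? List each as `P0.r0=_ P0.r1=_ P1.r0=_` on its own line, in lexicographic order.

outcome vector order: (P0.r0,P0.r1,P1.r0)
|TSO outcomes| = 8

P0.r0=0 P0.r1=0 P1.r0=0
P0.r0=0 P0.r1=0 P1.r0=2
P0.r0=0 P0.r1=2 P1.r0=0
P0.r0=0 P0.r1=2 P1.r0=2
P0.r0=2 P0.r1=0 P1.r0=0
P0.r0=2 P0.r1=0 P1.r0=2
P0.r0=2 P0.r1=2 P1.r0=0
P0.r0=2 P0.r1=2 P1.r0=2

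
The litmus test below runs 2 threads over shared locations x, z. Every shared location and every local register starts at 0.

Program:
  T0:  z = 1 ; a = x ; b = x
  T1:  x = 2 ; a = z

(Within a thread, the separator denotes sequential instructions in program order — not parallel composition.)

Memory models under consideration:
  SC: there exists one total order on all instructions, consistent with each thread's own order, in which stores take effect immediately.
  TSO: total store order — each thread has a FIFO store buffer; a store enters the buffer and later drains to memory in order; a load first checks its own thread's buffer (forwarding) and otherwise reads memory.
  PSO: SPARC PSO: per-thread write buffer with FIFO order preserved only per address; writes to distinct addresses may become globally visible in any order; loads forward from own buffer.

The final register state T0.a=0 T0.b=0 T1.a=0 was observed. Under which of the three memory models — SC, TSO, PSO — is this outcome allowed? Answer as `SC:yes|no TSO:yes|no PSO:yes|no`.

SC:no TSO:yes PSO:yes

outcome vector order: (T0.a,T0.b,T1.a)
SC: 4 outcomes — {(0,0,1); (0,2,1); (2,2,0); (2,2,1)}
TSO: 6 outcomes — {(0,0,0); (0,0,1); (0,2,0); (0,2,1); (2,2,0); (2,2,1)}
PSO: 6 outcomes — {(0,0,0); (0,0,1); (0,2,0); (0,2,1); (2,2,0); (2,2,1)}
target (0,0,0) ∈ {TSO,PSO}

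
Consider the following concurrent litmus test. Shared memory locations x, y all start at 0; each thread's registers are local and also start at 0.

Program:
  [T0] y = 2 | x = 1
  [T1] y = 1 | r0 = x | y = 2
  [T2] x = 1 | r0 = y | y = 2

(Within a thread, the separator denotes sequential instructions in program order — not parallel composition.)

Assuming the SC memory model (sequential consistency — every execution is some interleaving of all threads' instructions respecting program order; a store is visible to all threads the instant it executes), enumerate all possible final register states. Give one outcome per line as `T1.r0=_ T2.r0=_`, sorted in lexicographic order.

T1.r0=0 T2.r0=1
T1.r0=0 T2.r0=2
T1.r0=1 T2.r0=0
T1.r0=1 T2.r0=1
T1.r0=1 T2.r0=2

outcome vector order: (T1.r0,T2.r0)
|SC outcomes| = 5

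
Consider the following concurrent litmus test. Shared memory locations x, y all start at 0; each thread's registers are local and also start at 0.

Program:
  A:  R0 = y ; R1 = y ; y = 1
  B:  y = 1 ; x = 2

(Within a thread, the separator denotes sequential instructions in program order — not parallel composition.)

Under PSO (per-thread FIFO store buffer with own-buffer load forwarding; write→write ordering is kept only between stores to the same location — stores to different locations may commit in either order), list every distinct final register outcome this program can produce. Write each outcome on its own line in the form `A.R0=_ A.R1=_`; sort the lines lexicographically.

A.R0=0 A.R1=0
A.R0=0 A.R1=1
A.R0=1 A.R1=1

outcome vector order: (A.R0,A.R1)
|PSO outcomes| = 3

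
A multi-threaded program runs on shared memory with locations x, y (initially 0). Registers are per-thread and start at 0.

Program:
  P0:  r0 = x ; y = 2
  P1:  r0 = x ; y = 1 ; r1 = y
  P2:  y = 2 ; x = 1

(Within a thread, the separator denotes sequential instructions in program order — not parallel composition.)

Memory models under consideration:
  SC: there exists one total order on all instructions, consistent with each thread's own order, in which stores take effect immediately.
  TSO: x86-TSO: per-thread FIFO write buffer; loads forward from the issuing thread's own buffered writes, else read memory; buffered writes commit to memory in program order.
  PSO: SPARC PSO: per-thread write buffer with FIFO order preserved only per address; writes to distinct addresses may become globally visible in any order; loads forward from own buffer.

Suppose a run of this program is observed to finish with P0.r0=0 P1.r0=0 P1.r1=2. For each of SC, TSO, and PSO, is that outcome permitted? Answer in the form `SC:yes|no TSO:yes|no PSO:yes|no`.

SC:yes TSO:yes PSO:yes

outcome vector order: (P0.r0,P1.r0,P1.r1)
under SC → 001, 002, 011, 012, 101, 102, 111, 112
under TSO → 001, 002, 011, 012, 101, 102, 111, 112
under PSO → 001, 002, 011, 012, 101, 102, 111, 112
target 002 ∈ {SC,TSO,PSO}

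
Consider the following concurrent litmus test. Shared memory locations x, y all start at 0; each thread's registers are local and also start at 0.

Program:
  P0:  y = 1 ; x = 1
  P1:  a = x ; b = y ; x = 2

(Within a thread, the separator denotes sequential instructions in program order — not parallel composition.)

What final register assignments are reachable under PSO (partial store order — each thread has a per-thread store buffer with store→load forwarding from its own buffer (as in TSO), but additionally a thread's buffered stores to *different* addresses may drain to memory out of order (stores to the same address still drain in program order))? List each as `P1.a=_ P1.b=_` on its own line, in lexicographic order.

outcome vector order: (P1.a,P1.b)
|PSO outcomes| = 4

P1.a=0 P1.b=0
P1.a=0 P1.b=1
P1.a=1 P1.b=0
P1.a=1 P1.b=1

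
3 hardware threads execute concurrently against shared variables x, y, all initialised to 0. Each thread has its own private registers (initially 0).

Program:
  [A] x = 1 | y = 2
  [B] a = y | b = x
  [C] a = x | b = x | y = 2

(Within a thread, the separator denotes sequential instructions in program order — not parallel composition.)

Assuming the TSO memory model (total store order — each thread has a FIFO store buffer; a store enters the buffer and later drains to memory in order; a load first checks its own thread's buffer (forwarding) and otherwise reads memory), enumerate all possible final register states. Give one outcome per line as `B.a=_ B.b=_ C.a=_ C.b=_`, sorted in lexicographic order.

outcome vector order: (B.a,B.b,C.a,C.b)
|TSO outcomes| = 10

B.a=0 B.b=0 C.a=0 C.b=0
B.a=0 B.b=0 C.a=0 C.b=1
B.a=0 B.b=0 C.a=1 C.b=1
B.a=0 B.b=1 C.a=0 C.b=0
B.a=0 B.b=1 C.a=0 C.b=1
B.a=0 B.b=1 C.a=1 C.b=1
B.a=2 B.b=0 C.a=0 C.b=0
B.a=2 B.b=1 C.a=0 C.b=0
B.a=2 B.b=1 C.a=0 C.b=1
B.a=2 B.b=1 C.a=1 C.b=1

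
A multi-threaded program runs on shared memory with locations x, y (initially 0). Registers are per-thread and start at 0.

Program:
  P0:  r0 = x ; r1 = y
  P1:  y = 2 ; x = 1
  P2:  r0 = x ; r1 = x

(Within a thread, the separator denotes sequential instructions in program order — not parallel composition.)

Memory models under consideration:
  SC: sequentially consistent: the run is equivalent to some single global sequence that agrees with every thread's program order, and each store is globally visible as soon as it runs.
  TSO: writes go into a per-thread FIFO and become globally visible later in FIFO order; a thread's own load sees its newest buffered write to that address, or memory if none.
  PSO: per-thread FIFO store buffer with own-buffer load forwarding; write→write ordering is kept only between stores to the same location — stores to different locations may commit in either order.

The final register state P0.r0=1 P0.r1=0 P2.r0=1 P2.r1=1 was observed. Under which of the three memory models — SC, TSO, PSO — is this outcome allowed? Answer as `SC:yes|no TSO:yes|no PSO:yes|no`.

SC:no TSO:no PSO:yes

outcome vector order: (P0.r0,P0.r1,P2.r0,P2.r1)
SC: 9 outcomes — {0000; 0001; 0011; 0200; 0201; 0211; 1200; 1201; 1211}
TSO: 9 outcomes — {0000; 0001; 0011; 0200; 0201; 0211; 1200; 1201; 1211}
PSO: 12 outcomes — {0000; 0001; 0011; 0200; 0201; 0211; 1000; 1001; 1011; 1200; 1201; 1211}
target 1011 ∈ {PSO}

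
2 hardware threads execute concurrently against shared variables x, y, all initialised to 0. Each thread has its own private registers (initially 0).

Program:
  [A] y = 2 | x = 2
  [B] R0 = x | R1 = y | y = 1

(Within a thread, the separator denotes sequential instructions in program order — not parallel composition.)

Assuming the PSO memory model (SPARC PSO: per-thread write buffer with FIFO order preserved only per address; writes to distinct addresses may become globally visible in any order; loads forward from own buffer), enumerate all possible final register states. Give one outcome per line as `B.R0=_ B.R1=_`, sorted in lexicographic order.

B.R0=0 B.R1=0
B.R0=0 B.R1=2
B.R0=2 B.R1=0
B.R0=2 B.R1=2

outcome vector order: (B.R0,B.R1)
|PSO outcomes| = 4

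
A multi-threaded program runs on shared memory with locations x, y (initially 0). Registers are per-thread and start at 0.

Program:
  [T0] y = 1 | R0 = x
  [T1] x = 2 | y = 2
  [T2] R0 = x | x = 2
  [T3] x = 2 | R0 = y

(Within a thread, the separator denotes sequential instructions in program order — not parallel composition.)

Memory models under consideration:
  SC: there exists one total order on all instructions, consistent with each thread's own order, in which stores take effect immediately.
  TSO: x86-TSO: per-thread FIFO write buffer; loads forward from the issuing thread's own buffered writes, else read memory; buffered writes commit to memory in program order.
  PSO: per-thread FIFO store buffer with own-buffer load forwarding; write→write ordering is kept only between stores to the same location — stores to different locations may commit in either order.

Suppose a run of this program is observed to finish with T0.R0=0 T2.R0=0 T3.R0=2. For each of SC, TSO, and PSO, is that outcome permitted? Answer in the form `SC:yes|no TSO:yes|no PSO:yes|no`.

outcome vector order: (T0.R0,T2.R0,T3.R0)
SC (10): 001; 002; 021; 022; 200; 201; 202; 220; 221; 222
TSO (12): 000; 001; 002; 020; 021; 022; 200; 201; 202; 220; 221; 222
PSO (12): 000; 001; 002; 020; 021; 022; 200; 201; 202; 220; 221; 222
target 002 ∈ {SC,TSO,PSO}

SC:yes TSO:yes PSO:yes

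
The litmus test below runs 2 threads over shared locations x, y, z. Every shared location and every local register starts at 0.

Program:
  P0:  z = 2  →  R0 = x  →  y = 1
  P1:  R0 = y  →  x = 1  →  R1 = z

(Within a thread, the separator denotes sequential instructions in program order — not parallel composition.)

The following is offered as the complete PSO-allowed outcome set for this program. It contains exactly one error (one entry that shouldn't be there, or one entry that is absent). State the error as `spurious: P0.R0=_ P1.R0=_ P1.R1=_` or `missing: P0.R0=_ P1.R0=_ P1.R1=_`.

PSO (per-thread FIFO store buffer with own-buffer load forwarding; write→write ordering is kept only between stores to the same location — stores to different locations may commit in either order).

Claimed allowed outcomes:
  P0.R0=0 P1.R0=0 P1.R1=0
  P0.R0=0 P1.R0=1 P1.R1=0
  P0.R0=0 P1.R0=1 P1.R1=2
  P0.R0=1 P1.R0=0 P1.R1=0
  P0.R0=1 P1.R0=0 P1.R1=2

missing: P0.R0=0 P1.R0=0 P1.R1=2

outcome vector order: (P0.R0,P1.R0,P1.R1)
[PSO] allowed = {000 002 010 012 100 102}
PSO∖claimed = {002}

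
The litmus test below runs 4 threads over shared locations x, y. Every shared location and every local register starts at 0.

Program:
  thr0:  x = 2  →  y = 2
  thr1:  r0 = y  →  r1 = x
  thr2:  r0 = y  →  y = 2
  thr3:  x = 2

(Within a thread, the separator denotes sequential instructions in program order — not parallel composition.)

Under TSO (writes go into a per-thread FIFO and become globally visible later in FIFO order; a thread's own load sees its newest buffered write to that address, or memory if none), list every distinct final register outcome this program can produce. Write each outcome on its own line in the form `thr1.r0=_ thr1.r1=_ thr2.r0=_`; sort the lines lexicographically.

outcome vector order: (thr1.r0,thr1.r1,thr2.r0)
|TSO outcomes| = 7

thr1.r0=0 thr1.r1=0 thr2.r0=0
thr1.r0=0 thr1.r1=0 thr2.r0=2
thr1.r0=0 thr1.r1=2 thr2.r0=0
thr1.r0=0 thr1.r1=2 thr2.r0=2
thr1.r0=2 thr1.r1=0 thr2.r0=0
thr1.r0=2 thr1.r1=2 thr2.r0=0
thr1.r0=2 thr1.r1=2 thr2.r0=2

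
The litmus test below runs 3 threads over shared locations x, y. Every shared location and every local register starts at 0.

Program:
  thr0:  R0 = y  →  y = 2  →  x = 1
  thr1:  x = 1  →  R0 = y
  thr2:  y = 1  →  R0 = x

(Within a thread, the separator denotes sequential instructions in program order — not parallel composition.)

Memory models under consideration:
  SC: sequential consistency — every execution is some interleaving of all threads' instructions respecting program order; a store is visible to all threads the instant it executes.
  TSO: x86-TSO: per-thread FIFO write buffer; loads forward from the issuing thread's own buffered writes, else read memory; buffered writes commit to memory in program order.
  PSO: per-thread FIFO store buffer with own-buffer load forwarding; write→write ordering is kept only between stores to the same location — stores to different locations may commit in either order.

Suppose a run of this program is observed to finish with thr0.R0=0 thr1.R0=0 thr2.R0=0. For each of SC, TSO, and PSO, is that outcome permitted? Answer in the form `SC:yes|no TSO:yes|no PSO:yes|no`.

outcome vector order: (thr0.R0,thr1.R0,thr2.R0)
[SC] allowed = {001 010 011 020 021 101 110 111 120 121}
[TSO] allowed = {000 001 010 011 020 021 100 101 110 111 120 121}
[PSO] allowed = {000 001 010 011 020 021 100 101 110 111 120 121}
target 000 ∈ {TSO,PSO}

SC:no TSO:yes PSO:yes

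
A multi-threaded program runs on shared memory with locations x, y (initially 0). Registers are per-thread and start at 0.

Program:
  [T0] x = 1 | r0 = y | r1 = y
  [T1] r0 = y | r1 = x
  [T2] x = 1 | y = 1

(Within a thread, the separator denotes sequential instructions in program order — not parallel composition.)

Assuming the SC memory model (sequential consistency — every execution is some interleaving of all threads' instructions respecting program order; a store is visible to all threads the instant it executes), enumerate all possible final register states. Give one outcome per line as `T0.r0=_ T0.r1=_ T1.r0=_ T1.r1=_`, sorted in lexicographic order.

T0.r0=0 T0.r1=0 T1.r0=0 T1.r1=0
T0.r0=0 T0.r1=0 T1.r0=0 T1.r1=1
T0.r0=0 T0.r1=0 T1.r0=1 T1.r1=1
T0.r0=0 T0.r1=1 T1.r0=0 T1.r1=0
T0.r0=0 T0.r1=1 T1.r0=0 T1.r1=1
T0.r0=0 T0.r1=1 T1.r0=1 T1.r1=1
T0.r0=1 T0.r1=1 T1.r0=0 T1.r1=0
T0.r0=1 T0.r1=1 T1.r0=0 T1.r1=1
T0.r0=1 T0.r1=1 T1.r0=1 T1.r1=1

outcome vector order: (T0.r0,T0.r1,T1.r0,T1.r1)
|SC outcomes| = 9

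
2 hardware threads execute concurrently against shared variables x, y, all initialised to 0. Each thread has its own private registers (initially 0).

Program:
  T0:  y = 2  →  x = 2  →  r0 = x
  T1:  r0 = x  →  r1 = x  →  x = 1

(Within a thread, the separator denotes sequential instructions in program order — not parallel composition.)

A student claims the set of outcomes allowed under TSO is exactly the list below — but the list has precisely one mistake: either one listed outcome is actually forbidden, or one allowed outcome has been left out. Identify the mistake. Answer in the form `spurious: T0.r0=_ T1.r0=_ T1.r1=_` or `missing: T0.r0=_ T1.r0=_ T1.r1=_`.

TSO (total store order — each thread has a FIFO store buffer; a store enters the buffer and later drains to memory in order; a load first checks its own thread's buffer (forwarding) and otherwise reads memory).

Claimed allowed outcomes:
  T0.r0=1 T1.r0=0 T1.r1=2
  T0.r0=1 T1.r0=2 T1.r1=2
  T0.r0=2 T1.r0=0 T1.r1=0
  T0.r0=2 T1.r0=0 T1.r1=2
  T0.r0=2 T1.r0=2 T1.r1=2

outcome vector order: (T0.r0,T1.r0,T1.r1)
TSO (6): 100; 102; 122; 200; 202; 222
TSO∖claimed = {100}

missing: T0.r0=1 T1.r0=0 T1.r1=0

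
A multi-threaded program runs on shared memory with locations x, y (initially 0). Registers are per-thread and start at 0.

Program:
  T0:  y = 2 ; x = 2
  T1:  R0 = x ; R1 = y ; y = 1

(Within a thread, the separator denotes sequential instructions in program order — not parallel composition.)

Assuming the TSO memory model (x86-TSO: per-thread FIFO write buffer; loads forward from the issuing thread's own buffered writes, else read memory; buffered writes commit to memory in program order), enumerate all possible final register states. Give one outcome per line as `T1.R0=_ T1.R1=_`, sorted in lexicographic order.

T1.R0=0 T1.R1=0
T1.R0=0 T1.R1=2
T1.R0=2 T1.R1=2

outcome vector order: (T1.R0,T1.R1)
|TSO outcomes| = 3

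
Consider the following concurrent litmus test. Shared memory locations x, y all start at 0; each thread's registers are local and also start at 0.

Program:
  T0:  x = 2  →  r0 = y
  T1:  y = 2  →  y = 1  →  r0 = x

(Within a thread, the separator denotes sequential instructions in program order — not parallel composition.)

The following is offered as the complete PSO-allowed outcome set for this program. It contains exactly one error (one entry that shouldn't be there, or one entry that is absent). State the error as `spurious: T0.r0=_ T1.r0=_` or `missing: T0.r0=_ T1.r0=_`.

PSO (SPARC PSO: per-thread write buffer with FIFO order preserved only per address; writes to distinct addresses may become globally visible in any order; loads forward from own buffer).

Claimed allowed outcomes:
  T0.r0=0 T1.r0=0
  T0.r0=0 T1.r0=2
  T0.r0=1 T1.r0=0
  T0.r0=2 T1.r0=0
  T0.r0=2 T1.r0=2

outcome vector order: (T0.r0,T1.r0)
PSO (6): 00 02 10 12 20 22
PSO∖claimed = {12}

missing: T0.r0=1 T1.r0=2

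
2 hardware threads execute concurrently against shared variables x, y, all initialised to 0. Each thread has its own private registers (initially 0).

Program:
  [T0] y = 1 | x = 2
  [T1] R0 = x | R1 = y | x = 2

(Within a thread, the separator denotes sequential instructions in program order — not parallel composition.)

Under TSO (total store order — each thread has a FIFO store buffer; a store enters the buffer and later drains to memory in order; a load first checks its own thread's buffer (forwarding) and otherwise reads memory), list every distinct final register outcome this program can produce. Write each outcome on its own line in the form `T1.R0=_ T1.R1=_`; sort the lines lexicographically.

T1.R0=0 T1.R1=0
T1.R0=0 T1.R1=1
T1.R0=2 T1.R1=1

outcome vector order: (T1.R0,T1.R1)
|TSO outcomes| = 3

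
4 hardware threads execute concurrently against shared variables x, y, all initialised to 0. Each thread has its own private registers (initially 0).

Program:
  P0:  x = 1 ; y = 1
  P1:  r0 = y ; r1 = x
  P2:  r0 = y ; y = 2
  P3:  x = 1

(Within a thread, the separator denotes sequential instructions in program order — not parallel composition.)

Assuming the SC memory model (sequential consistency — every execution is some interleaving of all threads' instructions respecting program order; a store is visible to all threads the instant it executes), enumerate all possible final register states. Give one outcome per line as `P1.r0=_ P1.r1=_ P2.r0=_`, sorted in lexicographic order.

P1.r0=0 P1.r1=0 P2.r0=0
P1.r0=0 P1.r1=0 P2.r0=1
P1.r0=0 P1.r1=1 P2.r0=0
P1.r0=0 P1.r1=1 P2.r0=1
P1.r0=1 P1.r1=1 P2.r0=0
P1.r0=1 P1.r1=1 P2.r0=1
P1.r0=2 P1.r1=0 P2.r0=0
P1.r0=2 P1.r1=1 P2.r0=0
P1.r0=2 P1.r1=1 P2.r0=1

outcome vector order: (P1.r0,P1.r1,P2.r0)
|SC outcomes| = 9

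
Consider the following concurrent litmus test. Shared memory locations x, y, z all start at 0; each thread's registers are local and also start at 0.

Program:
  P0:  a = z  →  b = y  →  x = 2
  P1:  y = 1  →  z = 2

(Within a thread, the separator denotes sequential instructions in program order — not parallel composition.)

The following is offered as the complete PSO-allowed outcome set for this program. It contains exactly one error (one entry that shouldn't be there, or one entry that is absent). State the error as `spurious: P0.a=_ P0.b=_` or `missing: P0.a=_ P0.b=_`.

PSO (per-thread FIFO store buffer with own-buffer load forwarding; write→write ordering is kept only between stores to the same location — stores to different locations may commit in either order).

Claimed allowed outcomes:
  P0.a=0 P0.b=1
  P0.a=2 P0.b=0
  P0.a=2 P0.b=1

missing: P0.a=0 P0.b=0

outcome vector order: (P0.a,P0.b)
PSO (4): <0 0> <0 1> <2 0> <2 1>
PSO∖claimed = {<0 0>}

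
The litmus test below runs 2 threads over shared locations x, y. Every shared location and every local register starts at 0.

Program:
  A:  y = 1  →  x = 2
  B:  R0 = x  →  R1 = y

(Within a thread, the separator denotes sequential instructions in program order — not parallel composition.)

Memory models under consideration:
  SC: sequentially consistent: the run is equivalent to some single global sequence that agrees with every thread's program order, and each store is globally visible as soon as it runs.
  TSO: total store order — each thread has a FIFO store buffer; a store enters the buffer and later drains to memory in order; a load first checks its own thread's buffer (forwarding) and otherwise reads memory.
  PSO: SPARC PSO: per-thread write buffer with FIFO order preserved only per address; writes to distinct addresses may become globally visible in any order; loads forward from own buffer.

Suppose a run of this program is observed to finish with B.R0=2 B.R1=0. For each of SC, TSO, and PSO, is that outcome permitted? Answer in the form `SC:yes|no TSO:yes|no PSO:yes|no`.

SC:no TSO:no PSO:yes

outcome vector order: (B.R0,B.R1)
[SC] allowed = {00, 01, 21}
[TSO] allowed = {00, 01, 21}
[PSO] allowed = {00, 01, 20, 21}
target 20 ∈ {PSO}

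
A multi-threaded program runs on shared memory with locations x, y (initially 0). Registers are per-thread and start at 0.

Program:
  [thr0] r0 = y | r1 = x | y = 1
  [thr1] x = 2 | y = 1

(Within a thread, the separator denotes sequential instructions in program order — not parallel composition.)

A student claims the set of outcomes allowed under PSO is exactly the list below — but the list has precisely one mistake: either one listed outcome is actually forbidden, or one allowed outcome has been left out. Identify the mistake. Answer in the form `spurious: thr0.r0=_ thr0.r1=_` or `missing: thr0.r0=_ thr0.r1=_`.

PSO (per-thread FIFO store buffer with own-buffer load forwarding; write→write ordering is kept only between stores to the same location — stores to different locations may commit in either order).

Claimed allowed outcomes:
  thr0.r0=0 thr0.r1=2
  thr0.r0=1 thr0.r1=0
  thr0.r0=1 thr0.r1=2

missing: thr0.r0=0 thr0.r1=0

outcome vector order: (thr0.r0,thr0.r1)
PSO (4): 00, 02, 10, 12
PSO∖claimed = {00}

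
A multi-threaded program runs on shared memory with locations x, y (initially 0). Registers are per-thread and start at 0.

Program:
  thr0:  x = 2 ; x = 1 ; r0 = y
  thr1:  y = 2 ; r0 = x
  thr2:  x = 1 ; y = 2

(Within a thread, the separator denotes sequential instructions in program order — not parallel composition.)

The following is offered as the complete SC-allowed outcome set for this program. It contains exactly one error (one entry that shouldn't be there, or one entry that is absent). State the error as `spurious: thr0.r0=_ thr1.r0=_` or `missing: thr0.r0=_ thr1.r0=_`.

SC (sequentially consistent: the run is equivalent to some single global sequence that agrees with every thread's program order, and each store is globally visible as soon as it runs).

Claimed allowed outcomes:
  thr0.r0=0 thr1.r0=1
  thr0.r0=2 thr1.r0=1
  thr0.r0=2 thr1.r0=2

outcome vector order: (thr0.r0,thr1.r0)
SC: 4 outcomes — {(0,1), (2,0), (2,1), (2,2)}
SC∖claimed = {(2,0)}

missing: thr0.r0=2 thr1.r0=0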